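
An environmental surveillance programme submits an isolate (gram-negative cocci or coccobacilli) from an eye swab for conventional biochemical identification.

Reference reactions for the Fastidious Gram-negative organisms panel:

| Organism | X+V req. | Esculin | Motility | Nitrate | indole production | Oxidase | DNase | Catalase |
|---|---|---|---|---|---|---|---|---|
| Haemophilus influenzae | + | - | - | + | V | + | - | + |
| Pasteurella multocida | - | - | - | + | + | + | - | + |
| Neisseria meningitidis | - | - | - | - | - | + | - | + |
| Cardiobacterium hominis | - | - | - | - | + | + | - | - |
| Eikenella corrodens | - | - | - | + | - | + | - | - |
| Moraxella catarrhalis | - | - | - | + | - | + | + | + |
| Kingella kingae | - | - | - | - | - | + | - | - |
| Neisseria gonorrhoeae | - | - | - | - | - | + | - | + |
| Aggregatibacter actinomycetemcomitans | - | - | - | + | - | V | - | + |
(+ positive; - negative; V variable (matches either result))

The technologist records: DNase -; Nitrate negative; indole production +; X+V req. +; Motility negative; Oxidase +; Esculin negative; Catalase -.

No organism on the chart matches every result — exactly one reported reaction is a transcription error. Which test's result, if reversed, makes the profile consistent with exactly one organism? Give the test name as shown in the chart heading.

X+V req.

As reported, no row in the chart matches all 8 reactions.
Reversing indole production → still no organism matches.
Reversing DNase → still no organism matches.
Reversing Catalase → still no organism matches.
Reversing Motility → still no organism matches.
Reversing Oxidase → still no organism matches.
Reversing Esculin → still no organism matches.
Reversing Nitrate → still no organism matches.
Reversing X+V req. (to -) → unique match: Cardiobacterium hominis.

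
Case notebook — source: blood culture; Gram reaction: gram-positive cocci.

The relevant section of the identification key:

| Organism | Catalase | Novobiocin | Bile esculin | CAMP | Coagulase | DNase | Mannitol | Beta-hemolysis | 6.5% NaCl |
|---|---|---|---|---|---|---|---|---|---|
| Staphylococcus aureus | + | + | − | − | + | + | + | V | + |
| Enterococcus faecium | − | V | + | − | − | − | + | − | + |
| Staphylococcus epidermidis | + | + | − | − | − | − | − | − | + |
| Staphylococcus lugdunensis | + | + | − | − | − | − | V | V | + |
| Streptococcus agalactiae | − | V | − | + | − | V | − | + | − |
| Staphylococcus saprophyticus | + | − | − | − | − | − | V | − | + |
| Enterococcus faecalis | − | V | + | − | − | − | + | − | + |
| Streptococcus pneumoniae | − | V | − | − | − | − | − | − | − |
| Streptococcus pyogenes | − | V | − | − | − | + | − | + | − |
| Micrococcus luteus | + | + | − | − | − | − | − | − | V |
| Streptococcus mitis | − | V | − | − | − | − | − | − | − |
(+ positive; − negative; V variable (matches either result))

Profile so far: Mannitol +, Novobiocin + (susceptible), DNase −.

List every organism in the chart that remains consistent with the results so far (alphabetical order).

Enterococcus faecalis, Enterococcus faecium, Staphylococcus lugdunensis

Novobiocin +: excludes Staphylococcus saprophyticus — 10 left.
Mannitol +: excludes 6 organisms — 4 left.
DNase −: excludes Staphylococcus aureus — 3 left.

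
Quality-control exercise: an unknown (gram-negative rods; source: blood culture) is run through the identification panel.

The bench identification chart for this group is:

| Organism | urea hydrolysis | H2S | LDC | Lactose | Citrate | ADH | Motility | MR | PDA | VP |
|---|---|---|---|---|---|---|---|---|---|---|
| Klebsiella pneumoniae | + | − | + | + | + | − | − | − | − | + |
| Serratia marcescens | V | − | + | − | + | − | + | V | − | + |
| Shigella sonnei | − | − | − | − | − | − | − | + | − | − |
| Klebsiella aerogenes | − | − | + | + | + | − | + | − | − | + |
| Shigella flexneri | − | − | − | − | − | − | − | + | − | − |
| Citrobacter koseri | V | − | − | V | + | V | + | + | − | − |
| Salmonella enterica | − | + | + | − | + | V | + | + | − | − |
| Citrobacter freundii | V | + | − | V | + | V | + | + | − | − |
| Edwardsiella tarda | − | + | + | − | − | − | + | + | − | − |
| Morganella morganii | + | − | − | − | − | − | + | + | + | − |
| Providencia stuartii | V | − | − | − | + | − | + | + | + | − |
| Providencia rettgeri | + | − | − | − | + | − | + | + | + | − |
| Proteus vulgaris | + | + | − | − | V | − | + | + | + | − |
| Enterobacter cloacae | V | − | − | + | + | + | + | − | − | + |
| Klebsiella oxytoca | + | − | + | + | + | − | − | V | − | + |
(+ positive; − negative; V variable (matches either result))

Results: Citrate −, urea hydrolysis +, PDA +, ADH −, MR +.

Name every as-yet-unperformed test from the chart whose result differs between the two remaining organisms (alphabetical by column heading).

H2S

ADH −: excludes Enterobacter cloacae — 14 left.
MR +: excludes Klebsiella pneumoniae, Klebsiella aerogenes — 12 left.
PDA +: excludes 8 organisms — 4 left.
urea hydrolysis +: all 4 remaining candidates are consistent.
Citrate −: excludes Providencia stuartii, Providencia rettgeri — 2 left.
Two candidates remain: Morganella morganii and Proteus vulgaris.
  H2S: Morganella morganii −, Proteus vulgaris + — discriminates.
  LDC: − vs − — same for both, does not separate.
  Lactose: − vs − — same for both, does not separate.
  Motility: + vs + — same for both, does not separate.
  VP: − vs − — same for both, does not separate.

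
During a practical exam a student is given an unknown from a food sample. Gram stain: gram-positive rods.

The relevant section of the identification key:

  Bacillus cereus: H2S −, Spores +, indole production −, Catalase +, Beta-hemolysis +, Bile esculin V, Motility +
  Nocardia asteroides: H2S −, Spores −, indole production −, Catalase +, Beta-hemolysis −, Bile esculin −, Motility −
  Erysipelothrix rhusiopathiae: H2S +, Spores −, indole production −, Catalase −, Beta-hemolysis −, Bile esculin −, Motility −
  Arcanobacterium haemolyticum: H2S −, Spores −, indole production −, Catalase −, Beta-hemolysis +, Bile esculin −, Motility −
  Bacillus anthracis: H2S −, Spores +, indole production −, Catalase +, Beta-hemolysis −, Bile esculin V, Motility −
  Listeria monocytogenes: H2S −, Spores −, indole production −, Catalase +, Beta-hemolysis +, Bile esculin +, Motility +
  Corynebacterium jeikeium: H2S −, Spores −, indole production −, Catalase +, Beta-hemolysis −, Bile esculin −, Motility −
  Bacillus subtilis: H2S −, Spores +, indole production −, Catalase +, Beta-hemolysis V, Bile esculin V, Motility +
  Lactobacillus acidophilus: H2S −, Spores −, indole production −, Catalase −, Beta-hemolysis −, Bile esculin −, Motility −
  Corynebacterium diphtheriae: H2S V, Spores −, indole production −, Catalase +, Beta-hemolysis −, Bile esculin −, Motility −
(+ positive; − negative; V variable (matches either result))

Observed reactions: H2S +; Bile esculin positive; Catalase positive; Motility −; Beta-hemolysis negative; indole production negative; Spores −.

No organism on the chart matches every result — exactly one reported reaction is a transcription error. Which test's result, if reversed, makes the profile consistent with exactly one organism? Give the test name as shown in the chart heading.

Bile esculin

As reported, no row in the chart matches all 7 reactions.
Reversing Beta-hemolysis → still no organism matches.
Reversing Motility → still no organism matches.
Reversing indole production → still no organism matches.
Reversing H2S → still no organism matches.
Reversing Catalase → still no organism matches.
Reversing Spores → still no organism matches.
Reversing Bile esculin (to −) → unique match: Corynebacterium diphtheriae.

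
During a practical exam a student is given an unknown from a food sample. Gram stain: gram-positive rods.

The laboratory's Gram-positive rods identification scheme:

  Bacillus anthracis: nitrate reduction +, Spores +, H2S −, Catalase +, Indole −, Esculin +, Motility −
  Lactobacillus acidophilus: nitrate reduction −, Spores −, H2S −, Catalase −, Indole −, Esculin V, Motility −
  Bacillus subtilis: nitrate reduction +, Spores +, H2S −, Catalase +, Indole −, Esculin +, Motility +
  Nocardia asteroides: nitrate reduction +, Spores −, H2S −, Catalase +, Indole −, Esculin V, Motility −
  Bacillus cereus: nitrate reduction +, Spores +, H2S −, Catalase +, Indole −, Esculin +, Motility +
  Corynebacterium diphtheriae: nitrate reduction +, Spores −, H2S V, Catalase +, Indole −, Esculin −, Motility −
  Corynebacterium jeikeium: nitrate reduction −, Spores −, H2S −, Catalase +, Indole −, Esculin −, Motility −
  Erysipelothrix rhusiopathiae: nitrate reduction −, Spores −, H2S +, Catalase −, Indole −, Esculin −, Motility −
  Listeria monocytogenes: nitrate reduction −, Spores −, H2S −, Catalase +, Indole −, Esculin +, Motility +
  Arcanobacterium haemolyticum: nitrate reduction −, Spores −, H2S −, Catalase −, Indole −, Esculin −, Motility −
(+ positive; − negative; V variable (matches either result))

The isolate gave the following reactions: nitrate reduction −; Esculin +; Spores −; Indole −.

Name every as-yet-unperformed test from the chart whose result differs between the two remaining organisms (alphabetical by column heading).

Catalase, Motility

Indole −: all 10 remaining candidates are consistent.
nitrate reduction −: excludes 5 organisms — 5 left.
Spores −: all 5 remaining candidates are consistent.
Esculin +: excludes Corynebacterium jeikeium, Erysipelothrix rhusiopathiae, Arcanobacterium haemolyticum — 2 left.
Two candidates remain: Lactobacillus acidophilus and Listeria monocytogenes.
  H2S: − vs − — same for both, does not separate.
  Catalase: Lactobacillus acidophilus −, Listeria monocytogenes + — discriminates.
  Motility: Lactobacillus acidophilus −, Listeria monocytogenes + — discriminates.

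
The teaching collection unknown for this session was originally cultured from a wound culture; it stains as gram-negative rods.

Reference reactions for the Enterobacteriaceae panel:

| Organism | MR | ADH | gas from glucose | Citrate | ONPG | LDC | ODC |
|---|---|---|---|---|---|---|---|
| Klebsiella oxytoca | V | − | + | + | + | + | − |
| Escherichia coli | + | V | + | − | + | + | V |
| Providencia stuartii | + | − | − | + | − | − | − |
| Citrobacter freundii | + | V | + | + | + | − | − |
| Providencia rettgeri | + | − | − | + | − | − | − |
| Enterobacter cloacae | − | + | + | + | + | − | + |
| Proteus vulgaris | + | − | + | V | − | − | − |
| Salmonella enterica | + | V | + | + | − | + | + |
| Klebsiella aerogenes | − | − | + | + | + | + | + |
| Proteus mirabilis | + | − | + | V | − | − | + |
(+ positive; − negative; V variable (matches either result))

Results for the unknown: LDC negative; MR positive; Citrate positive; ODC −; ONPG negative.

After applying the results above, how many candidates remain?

3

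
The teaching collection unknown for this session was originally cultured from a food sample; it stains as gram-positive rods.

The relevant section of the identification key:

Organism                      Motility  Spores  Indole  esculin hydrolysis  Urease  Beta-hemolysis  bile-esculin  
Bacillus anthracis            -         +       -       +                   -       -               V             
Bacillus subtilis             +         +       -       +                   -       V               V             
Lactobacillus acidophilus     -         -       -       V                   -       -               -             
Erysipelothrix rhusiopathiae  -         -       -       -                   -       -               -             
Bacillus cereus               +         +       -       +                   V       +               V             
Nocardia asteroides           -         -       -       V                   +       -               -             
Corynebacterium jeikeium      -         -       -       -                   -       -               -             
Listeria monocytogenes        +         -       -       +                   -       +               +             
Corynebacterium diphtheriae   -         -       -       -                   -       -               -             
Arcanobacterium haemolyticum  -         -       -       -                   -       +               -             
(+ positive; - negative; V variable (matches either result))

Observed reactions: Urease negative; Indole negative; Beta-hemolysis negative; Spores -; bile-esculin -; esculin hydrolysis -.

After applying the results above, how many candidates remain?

4

Urease -: excludes Nocardia asteroides — 9 left.
Spores -: excludes Bacillus anthracis, Bacillus subtilis, Bacillus cereus — 6 left.
bile-esculin -: excludes Listeria monocytogenes — 5 left.
Indole -: all 5 remaining candidates are consistent.
esculin hydrolysis -: all 5 remaining candidates are consistent.
Beta-hemolysis -: excludes Arcanobacterium haemolyticum — 4 left.
Still consistent: Corynebacterium diphtheriae, Corynebacterium jeikeium, Erysipelothrix rhusiopathiae, Lactobacillus acidophilus.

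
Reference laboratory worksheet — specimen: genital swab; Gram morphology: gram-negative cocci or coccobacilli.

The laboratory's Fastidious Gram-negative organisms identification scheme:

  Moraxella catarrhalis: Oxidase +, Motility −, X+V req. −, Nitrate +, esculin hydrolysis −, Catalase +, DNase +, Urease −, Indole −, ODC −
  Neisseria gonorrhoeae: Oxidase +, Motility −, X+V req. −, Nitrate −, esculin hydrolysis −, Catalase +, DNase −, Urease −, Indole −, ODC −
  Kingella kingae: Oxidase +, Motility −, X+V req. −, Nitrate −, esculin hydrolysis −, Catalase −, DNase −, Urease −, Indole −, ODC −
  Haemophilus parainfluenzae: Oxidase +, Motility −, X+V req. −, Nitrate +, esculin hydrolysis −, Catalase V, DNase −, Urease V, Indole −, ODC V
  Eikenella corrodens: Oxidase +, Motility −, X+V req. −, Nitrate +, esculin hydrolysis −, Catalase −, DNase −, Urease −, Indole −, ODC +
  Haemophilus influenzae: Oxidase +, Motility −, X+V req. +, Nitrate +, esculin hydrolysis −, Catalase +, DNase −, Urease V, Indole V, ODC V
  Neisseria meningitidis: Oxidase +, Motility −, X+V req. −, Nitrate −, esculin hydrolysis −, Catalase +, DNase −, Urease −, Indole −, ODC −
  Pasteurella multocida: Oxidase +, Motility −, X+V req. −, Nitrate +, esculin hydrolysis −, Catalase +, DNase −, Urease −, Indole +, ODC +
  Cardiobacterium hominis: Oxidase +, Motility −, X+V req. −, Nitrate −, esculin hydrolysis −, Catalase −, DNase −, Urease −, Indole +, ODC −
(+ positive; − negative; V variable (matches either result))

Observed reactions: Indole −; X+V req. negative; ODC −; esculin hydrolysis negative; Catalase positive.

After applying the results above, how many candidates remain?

Indole −: excludes Pasteurella multocida, Cardiobacterium hominis — 7 left.
X+V req. −: excludes Haemophilus influenzae — 6 left.
esculin hydrolysis −: all 6 remaining candidates are consistent.
ODC −: excludes Eikenella corrodens — 5 left.
Catalase +: excludes Kingella kingae — 4 left.
Still consistent: Haemophilus parainfluenzae, Moraxella catarrhalis, Neisseria gonorrhoeae, Neisseria meningitidis.

4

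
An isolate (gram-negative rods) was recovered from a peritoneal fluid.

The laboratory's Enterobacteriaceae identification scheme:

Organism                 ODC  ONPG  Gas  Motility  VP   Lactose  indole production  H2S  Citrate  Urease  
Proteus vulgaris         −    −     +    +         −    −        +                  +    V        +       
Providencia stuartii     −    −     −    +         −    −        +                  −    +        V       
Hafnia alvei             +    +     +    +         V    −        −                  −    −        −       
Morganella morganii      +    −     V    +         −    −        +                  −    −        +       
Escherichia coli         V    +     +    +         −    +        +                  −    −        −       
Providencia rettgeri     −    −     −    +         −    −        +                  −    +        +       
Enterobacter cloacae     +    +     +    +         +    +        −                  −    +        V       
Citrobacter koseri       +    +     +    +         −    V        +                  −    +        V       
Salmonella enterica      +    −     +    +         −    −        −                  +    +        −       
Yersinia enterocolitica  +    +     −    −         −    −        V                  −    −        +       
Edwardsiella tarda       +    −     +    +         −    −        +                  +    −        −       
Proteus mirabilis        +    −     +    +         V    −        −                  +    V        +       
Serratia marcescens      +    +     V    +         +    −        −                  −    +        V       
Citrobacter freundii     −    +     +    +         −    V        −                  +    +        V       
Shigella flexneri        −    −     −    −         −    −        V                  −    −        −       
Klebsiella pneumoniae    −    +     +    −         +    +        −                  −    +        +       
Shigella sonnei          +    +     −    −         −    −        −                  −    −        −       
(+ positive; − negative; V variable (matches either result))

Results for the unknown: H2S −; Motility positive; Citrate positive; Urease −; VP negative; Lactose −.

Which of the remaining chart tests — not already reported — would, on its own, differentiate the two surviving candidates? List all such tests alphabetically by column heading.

Gas, ODC, ONPG

H2S −: excludes 5 organisms — 12 left.
Motility +: excludes Yersinia enterocolitica, Shigella flexneri, Klebsiella pneumoniae, Shigella sonnei — 8 left.
Citrate +: excludes Hafnia alvei, Morganella morganii, Escherichia coli — 5 left.
Lactose −: excludes Enterobacter cloacae — 4 left.
VP −: excludes Serratia marcescens — 3 left.
Urease −: excludes Providencia rettgeri — 2 left.
Two candidates remain: Citrobacter koseri and Providencia stuartii.
  ODC: Citrobacter koseri +, Providencia stuartii − — discriminates.
  ONPG: Citrobacter koseri +, Providencia stuartii − — discriminates.
  Gas: Citrobacter koseri +, Providencia stuartii − — discriminates.
  indole production: + vs + — same for both, does not separate.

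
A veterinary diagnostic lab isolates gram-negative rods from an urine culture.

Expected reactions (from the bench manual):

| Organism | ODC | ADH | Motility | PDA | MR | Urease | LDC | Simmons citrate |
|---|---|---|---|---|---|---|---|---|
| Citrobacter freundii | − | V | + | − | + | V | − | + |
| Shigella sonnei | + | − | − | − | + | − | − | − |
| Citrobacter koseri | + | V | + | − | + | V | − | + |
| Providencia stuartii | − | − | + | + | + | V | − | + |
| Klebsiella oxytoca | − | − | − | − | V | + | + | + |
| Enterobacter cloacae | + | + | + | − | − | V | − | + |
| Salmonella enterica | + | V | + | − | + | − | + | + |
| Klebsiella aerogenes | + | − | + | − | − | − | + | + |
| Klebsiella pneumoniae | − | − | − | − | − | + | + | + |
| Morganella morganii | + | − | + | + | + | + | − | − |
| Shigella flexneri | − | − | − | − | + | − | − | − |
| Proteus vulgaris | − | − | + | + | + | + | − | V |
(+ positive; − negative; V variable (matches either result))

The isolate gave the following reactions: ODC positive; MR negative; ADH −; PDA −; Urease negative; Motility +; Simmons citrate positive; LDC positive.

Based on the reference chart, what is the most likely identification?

Klebsiella aerogenes

LDC +: excludes 8 organisms — 4 left.
MR −: excludes Salmonella enterica — 3 left.
Simmons citrate +: all 3 remaining candidates are consistent.
Motility +: excludes Klebsiella oxytoca, Klebsiella pneumoniae — 1 left.
Urease −: the one remaining candidate is consistent.
PDA −: the one remaining candidate is consistent.
ODC +: the one remaining candidate is consistent.
ADH −: the one remaining candidate is consistent.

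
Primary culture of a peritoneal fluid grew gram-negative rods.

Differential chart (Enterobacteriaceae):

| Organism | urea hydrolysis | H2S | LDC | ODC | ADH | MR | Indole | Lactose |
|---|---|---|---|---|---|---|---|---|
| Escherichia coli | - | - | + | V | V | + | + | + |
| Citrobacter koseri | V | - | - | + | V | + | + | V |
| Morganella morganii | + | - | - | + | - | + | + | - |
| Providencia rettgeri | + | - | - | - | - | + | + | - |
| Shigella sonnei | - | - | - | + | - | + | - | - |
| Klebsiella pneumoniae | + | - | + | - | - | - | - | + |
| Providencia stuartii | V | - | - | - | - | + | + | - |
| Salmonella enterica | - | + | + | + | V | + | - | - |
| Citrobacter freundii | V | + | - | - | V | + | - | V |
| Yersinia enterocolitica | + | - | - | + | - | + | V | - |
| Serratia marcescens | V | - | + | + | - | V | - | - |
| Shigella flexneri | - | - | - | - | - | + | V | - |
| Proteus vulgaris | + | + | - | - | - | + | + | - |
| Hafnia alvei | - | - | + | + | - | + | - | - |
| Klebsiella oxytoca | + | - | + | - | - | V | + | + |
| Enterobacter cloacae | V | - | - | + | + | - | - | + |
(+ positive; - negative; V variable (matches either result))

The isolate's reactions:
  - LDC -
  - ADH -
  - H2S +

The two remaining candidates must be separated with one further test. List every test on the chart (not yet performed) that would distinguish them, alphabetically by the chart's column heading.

ADH -: excludes Enterobacter cloacae — 15 left.
H2S +: excludes 12 organisms — 3 left.
LDC -: excludes Salmonella enterica — 2 left.
Two candidates remain: Citrobacter freundii and Proteus vulgaris.
  urea hydrolysis: V vs + — variable for at least one, does not separate.
  ODC: - vs - — same for both, does not separate.
  MR: + vs + — same for both, does not separate.
  Indole: Citrobacter freundii -, Proteus vulgaris + — discriminates.
  Lactose: V vs - — variable for at least one, does not separate.

Indole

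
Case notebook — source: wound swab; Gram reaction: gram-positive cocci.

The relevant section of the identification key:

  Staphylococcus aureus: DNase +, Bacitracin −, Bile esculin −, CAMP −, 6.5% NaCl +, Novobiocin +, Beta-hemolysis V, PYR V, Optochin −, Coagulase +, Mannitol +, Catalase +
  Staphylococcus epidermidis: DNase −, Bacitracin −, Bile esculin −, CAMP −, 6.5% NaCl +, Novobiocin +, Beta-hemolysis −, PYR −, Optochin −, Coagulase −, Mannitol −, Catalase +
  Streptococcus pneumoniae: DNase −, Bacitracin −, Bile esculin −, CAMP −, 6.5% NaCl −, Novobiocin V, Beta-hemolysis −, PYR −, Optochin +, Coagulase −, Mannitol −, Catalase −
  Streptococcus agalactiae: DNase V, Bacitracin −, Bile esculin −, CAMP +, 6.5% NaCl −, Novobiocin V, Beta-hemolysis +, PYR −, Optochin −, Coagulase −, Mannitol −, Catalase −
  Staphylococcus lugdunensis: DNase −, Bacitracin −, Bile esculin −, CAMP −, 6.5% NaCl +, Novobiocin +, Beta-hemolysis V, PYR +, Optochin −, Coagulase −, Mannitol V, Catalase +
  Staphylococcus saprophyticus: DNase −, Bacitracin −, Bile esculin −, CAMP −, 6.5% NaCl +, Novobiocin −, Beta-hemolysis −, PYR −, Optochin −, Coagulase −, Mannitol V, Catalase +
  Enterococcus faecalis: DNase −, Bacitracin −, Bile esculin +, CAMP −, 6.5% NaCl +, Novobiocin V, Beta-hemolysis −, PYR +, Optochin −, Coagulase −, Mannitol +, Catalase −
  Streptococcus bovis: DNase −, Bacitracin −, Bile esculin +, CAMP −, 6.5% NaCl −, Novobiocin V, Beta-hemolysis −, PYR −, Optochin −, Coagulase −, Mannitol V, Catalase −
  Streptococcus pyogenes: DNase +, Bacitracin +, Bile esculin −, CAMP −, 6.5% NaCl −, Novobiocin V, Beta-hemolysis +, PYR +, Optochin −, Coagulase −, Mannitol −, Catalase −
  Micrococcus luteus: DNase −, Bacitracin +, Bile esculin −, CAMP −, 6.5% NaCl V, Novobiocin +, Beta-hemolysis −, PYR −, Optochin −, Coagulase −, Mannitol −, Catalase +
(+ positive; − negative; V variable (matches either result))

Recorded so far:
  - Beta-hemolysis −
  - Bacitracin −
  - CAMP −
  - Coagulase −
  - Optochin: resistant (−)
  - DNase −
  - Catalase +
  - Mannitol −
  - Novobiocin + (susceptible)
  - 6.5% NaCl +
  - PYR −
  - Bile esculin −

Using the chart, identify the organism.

Novobiocin +: excludes Staphylococcus saprophyticus — 9 left.
Bile esculin −: excludes Enterococcus faecalis, Streptococcus bovis — 7 left.
DNase −: excludes Staphylococcus aureus, Streptococcus pyogenes — 5 left.
Bacitracin −: excludes Micrococcus luteus — 4 left.
PYR −: excludes Staphylococcus lugdunensis — 3 left.
Coagulase −: all 3 remaining candidates are consistent.
Mannitol −: all 3 remaining candidates are consistent.
CAMP −: excludes Streptococcus agalactiae — 2 left.
6.5% NaCl +: excludes Streptococcus pneumoniae — 1 left.
Beta-hemolysis −: the one remaining candidate is consistent.
Optochin −: the one remaining candidate is consistent.
Catalase +: the one remaining candidate is consistent.

Staphylococcus epidermidis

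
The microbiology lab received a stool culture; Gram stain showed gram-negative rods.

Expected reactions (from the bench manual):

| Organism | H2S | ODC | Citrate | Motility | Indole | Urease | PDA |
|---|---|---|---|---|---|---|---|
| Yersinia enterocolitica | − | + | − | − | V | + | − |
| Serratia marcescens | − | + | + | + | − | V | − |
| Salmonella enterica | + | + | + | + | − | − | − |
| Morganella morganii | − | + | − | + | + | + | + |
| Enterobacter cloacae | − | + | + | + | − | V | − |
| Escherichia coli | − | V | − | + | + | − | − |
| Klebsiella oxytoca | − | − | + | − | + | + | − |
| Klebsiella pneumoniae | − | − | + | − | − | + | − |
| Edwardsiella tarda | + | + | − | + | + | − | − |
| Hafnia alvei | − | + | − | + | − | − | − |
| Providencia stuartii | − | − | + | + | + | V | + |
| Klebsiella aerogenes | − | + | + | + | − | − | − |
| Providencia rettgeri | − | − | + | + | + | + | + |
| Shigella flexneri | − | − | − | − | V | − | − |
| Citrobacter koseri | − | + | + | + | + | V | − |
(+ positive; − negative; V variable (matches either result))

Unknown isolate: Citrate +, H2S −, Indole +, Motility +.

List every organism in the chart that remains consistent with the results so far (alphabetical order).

Motility +: excludes Yersinia enterocolitica, Klebsiella oxytoca, Klebsiella pneumoniae, Shigella flexneri — 11 left.
Citrate +: excludes Morganella morganii, Escherichia coli, Edwardsiella tarda, Hafnia alvei — 7 left.
H2S −: excludes Salmonella enterica — 6 left.
Indole +: excludes Serratia marcescens, Enterobacter cloacae, Klebsiella aerogenes — 3 left.

Citrobacter koseri, Providencia rettgeri, Providencia stuartii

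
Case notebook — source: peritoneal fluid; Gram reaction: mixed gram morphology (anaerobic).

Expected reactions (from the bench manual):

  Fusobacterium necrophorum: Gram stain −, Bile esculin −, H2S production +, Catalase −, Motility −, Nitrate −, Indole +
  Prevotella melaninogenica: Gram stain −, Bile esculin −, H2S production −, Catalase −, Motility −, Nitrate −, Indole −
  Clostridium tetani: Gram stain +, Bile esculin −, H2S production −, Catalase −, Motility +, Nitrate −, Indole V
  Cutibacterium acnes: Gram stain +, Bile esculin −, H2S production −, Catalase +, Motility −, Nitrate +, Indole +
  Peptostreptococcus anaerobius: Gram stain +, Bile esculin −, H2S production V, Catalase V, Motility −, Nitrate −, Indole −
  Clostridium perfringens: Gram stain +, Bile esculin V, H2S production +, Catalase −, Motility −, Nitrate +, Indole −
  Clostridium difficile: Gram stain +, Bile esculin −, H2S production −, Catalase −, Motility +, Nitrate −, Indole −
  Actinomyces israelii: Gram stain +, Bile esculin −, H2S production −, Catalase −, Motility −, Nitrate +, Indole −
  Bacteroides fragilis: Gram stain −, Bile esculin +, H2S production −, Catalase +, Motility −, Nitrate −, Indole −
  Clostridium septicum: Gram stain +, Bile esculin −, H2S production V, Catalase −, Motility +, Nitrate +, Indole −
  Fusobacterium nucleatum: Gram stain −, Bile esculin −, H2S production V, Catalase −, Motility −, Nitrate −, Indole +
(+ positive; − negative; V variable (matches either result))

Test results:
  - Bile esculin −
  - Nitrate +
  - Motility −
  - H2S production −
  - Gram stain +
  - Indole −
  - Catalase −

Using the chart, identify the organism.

Actinomyces israelii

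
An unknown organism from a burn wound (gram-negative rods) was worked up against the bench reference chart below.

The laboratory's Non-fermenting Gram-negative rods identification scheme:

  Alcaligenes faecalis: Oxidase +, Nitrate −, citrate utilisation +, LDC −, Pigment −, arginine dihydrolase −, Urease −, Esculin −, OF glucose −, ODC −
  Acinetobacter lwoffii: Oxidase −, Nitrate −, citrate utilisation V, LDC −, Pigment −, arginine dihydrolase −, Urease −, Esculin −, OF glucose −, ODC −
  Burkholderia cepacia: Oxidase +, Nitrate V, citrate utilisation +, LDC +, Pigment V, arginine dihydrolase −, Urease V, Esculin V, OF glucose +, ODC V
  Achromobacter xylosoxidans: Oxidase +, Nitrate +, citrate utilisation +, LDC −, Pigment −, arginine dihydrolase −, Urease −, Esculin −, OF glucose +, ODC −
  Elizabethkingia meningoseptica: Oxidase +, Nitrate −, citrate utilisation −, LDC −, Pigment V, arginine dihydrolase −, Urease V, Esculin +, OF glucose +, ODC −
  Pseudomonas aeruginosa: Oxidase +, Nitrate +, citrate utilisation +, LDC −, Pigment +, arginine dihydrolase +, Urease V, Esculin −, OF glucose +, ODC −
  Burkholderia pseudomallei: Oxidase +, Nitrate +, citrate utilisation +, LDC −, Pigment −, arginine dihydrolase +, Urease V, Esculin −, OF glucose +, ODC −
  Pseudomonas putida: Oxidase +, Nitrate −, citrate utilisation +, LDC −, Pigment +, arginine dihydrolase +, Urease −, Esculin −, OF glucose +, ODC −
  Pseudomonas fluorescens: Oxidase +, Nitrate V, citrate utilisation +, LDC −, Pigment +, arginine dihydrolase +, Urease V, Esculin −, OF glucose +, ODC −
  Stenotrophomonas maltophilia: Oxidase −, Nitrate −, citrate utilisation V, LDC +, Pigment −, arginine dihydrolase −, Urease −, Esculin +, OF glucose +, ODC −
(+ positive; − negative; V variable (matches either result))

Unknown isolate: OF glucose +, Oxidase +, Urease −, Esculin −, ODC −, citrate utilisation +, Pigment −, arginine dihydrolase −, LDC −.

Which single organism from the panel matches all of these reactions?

Esculin −: excludes Elizabethkingia meningoseptica, Stenotrophomonas maltophilia — 8 left.
arginine dihydrolase −: excludes Pseudomonas aeruginosa, Burkholderia pseudomallei, Pseudomonas putida, Pseudomonas fluorescens — 4 left.
ODC −: all 4 remaining candidates are consistent.
Urease −: all 4 remaining candidates are consistent.
OF glucose +: excludes Alcaligenes faecalis, Acinetobacter lwoffii — 2 left.
citrate utilisation +: all 2 remaining candidates are consistent.
Oxidase +: all 2 remaining candidates are consistent.
LDC −: excludes Burkholderia cepacia — 1 left.
Pigment −: the one remaining candidate is consistent.

Achromobacter xylosoxidans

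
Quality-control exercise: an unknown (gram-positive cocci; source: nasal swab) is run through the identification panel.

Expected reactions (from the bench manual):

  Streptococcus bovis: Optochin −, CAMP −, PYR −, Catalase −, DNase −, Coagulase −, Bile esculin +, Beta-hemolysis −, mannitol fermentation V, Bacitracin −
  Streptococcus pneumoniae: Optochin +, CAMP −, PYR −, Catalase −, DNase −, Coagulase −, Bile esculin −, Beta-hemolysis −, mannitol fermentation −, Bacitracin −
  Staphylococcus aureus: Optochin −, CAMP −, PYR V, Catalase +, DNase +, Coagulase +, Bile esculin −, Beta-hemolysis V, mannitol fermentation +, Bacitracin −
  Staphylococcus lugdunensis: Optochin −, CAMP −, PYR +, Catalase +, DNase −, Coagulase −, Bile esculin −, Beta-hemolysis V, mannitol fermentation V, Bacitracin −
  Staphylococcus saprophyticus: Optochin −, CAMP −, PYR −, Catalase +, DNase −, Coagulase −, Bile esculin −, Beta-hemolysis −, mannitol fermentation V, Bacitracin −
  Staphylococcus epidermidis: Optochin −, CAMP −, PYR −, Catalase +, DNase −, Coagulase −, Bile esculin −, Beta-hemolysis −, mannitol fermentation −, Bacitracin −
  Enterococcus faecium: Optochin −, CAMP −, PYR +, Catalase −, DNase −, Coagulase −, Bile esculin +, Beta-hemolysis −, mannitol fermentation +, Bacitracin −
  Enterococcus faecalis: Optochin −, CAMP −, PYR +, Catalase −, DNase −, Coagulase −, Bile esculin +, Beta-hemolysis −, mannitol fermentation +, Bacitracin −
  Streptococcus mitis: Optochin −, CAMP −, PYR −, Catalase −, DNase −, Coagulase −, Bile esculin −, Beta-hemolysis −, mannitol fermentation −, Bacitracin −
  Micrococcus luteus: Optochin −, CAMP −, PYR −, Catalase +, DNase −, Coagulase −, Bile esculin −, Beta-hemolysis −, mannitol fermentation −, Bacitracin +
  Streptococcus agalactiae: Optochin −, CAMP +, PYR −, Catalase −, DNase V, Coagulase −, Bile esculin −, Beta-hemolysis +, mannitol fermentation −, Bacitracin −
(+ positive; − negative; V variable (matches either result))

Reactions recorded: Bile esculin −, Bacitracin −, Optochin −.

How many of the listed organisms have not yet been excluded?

6

Bacitracin −: excludes Micrococcus luteus — 10 left.
Bile esculin −: excludes Streptococcus bovis, Enterococcus faecium, Enterococcus faecalis — 7 left.
Optochin −: excludes Streptococcus pneumoniae — 6 left.
Still consistent: Staphylococcus aureus, Staphylococcus epidermidis, Staphylococcus lugdunensis, Staphylococcus saprophyticus, Streptococcus agalactiae, Streptococcus mitis.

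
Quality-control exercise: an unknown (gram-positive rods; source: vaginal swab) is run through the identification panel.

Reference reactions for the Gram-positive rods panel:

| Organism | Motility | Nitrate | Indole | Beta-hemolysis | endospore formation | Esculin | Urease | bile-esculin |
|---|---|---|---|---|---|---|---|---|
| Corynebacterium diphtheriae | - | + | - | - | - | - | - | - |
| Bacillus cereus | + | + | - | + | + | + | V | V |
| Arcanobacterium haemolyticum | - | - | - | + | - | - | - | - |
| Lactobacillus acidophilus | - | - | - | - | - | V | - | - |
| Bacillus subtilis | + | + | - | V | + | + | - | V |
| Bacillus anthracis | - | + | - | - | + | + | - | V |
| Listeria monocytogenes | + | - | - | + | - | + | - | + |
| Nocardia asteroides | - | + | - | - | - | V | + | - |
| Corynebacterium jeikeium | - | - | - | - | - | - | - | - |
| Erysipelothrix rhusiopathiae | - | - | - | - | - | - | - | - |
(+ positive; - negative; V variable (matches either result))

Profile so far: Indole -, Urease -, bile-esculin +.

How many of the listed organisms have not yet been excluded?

4

bile-esculin +: excludes 6 organisms — 4 left.
Indole -: all 4 remaining candidates are consistent.
Urease -: all 4 remaining candidates are consistent.
Still consistent: Bacillus anthracis, Bacillus cereus, Bacillus subtilis, Listeria monocytogenes.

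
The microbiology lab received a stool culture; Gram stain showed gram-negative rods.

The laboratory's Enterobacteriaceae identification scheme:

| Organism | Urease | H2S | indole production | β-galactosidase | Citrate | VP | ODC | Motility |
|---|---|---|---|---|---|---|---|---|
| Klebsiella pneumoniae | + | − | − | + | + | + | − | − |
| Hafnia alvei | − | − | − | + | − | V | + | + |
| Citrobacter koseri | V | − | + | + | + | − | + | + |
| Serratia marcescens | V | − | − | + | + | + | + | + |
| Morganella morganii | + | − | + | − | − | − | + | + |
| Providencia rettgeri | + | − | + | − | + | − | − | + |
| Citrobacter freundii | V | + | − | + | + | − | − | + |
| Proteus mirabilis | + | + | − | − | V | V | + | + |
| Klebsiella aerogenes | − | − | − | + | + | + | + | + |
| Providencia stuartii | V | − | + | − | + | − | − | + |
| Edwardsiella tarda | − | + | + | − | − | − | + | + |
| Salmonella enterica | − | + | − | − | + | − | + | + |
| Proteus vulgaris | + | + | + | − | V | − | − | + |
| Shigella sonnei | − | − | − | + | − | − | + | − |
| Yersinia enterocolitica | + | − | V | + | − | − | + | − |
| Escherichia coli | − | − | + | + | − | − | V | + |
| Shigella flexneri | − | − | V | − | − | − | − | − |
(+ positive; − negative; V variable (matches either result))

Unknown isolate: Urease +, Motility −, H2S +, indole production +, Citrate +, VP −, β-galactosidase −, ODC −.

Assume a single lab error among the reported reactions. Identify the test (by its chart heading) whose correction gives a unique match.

Motility

As reported, no row in the chart matches all 8 reactions.
Reversing Urease → still no organism matches.
Reversing VP → still no organism matches.
Reversing H2S → still no organism matches.
Reversing β-galactosidase → still no organism matches.
Reversing Motility (to +) → unique match: Proteus vulgaris.
Reversing indole production → still no organism matches.
Reversing Citrate → still no organism matches.
Reversing ODC → still no organism matches.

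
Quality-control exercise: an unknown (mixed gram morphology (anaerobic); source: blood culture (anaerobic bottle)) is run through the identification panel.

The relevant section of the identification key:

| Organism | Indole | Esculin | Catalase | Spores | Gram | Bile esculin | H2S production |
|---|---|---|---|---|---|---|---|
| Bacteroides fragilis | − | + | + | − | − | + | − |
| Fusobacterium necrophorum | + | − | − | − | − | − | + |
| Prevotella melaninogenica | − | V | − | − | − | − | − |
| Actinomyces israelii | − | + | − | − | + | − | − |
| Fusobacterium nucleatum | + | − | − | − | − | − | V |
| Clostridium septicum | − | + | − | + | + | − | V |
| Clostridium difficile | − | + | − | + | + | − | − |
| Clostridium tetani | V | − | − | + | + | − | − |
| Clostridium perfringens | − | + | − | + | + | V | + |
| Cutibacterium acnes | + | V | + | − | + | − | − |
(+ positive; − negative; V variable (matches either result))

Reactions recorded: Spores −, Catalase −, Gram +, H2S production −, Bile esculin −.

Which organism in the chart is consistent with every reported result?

Catalase −: excludes Bacteroides fragilis, Cutibacterium acnes — 8 left.
Spores −: excludes Clostridium septicum, Clostridium difficile, Clostridium tetani, Clostridium perfringens — 4 left.
Bile esculin −: all 4 remaining candidates are consistent.
Gram +: excludes Fusobacterium necrophorum, Prevotella melaninogenica, Fusobacterium nucleatum — 1 left.
H2S production −: the one remaining candidate is consistent.

Actinomyces israelii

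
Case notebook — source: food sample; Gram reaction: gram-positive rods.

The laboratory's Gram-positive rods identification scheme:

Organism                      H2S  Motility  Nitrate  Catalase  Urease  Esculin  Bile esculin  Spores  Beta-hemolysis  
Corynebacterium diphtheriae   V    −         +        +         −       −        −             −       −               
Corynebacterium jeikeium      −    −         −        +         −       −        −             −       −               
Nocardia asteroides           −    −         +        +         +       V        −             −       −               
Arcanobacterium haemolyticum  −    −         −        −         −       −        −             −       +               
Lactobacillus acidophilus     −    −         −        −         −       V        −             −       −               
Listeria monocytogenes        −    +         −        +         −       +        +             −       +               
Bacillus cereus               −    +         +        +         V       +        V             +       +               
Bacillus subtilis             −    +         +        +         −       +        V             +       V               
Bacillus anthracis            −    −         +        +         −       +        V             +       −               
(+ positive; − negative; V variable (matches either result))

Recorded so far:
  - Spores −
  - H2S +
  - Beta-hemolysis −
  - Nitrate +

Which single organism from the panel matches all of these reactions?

H2S +: excludes 8 organisms — 1 left.
Beta-hemolysis −: the one remaining candidate is consistent.
Nitrate +: the one remaining candidate is consistent.
Spores −: the one remaining candidate is consistent.

Corynebacterium diphtheriae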